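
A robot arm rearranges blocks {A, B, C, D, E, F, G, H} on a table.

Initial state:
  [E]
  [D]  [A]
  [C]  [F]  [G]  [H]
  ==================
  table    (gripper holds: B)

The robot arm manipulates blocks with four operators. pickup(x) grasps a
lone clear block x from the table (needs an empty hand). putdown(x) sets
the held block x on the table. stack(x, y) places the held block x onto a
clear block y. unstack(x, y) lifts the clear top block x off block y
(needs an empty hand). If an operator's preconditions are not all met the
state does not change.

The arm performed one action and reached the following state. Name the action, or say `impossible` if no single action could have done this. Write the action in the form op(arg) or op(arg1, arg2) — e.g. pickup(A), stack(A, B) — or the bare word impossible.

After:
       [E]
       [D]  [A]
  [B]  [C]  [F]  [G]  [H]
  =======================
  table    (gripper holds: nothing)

target: towers=[B; C/D/E; F/A; G; H] holding=-
        putdown(B) → towers=[B; C/D/E; F/A; G; H] holding=-  ← match
       stack(B, G) → towers=[C/D/E; F/A; G/B; H] holding=-
       stack(B, A) → towers=[C/D/E; F/A/B; G; H] holding=-
       stack(B, E) → towers=[C/D/E/B; F/A; G; H] holding=-
       stack(B, H) → towers=[C/D/E; F/A; G; H/B] holding=-

putdown(B)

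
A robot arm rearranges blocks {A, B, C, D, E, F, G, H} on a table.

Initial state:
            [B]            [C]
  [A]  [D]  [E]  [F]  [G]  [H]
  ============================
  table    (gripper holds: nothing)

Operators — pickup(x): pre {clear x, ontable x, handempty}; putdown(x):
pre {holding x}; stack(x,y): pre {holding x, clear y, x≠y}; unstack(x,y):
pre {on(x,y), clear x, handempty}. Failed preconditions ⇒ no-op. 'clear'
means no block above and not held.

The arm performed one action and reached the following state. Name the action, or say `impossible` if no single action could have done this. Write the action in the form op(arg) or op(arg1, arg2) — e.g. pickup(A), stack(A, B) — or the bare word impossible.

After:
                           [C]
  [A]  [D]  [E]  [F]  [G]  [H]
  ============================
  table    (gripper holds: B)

target: towers=[A; D; E; F; G; H/C] holding=B
         pickup(G) → towers=[A; D; E/B; F; H/C] holding=G
         pickup(A) → towers=[D; E/B; F; G; H/C] holding=A
     unstack(B, E) → towers=[A; D; E; F; G; H/C] holding=B  ← match
         pickup(F) → towers=[A; D; E/B; G; H/C] holding=F
         pickup(D) → towers=[A; E/B; F; G; H/C] holding=D
     unstack(C, H) → towers=[A; D; E/B; F; G; H] holding=C

unstack(B, E)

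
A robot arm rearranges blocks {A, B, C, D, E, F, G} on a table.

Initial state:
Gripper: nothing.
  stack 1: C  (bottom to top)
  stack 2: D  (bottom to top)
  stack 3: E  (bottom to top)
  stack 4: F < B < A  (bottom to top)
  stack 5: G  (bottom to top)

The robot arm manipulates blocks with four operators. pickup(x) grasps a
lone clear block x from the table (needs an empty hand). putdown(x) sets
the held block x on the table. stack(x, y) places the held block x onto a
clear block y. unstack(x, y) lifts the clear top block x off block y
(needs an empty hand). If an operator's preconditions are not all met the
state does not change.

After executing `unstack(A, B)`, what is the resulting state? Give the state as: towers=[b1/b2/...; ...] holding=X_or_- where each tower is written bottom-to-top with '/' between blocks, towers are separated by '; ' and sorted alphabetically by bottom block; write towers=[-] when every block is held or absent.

before: towers=[C; D; E; F/B/A; G] holding=-
pre[unstack(A, B)]: on(A,B) ✓, clear(A) ✓, handempty ✓
all met → apply unstack(A, B)
after:  towers=[C; D; E; F/B; G] holding=A

towers=[C; D; E; F/B; G] holding=A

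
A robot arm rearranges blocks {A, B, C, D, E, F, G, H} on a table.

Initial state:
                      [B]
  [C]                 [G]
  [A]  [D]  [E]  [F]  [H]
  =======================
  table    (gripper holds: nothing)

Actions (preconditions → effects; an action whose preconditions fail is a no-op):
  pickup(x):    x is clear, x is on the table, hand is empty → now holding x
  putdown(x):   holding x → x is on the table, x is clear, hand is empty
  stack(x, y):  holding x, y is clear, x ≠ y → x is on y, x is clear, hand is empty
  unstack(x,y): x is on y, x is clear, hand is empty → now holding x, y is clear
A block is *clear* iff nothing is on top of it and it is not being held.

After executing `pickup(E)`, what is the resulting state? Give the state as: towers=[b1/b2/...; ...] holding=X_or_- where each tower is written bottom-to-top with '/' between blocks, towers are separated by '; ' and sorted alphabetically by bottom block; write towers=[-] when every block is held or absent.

before: towers=[A/C; D; E; F; H/G/B] holding=-
pre[pickup(E)]: clear(E) ✓, ontable(E) ✓, handempty ✓
all met → apply pickup(E)
after:  towers=[A/C; D; F; H/G/B] holding=E

towers=[A/C; D; F; H/G/B] holding=E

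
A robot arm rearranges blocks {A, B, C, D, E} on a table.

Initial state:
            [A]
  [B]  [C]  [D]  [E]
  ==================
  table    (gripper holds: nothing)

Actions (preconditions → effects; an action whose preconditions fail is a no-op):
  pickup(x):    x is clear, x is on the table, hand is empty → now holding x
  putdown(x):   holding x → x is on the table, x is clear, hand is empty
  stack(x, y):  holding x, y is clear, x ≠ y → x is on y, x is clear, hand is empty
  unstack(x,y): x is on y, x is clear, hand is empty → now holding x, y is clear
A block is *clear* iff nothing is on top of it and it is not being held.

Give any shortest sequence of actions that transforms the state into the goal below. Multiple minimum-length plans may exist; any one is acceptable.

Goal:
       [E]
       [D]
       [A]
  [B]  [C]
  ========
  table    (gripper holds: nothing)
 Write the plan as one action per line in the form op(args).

unstack(A, D)
stack(A, C)
pickup(D)
stack(D, A)
pickup(E)
stack(E, D)

step 1 (unstack(A, D)): towers=[B; C; D; E] holding=A
step 2 (stack(A, C)): towers=[B; C/A; D; E] holding=-
step 3 (pickup(D)): towers=[B; C/A; E] holding=D
step 4 (stack(D, A)): towers=[B; C/A/D; E] holding=-
step 5 (pickup(E)): towers=[B; C/A/D] holding=E
step 6 (stack(E, D)): towers=[B; C/A/D/E] holding=-
goal check: towers=[B; C/A/D/E] holding=- — reached (length 6, optimal by BFS)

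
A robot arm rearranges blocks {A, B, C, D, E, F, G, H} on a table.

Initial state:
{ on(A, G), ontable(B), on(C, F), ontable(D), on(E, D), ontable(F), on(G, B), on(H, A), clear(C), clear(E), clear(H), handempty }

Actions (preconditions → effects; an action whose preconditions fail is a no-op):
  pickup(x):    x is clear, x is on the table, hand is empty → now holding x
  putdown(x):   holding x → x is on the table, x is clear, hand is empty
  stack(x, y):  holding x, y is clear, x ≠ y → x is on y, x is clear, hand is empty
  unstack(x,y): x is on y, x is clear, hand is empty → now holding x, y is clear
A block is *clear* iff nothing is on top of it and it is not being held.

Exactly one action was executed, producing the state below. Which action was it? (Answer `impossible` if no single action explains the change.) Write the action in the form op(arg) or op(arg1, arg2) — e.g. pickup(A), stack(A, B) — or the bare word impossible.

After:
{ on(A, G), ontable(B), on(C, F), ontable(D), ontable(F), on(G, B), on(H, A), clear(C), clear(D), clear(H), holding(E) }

target: towers=[B/G/A/H; D; F/C] holding=E
     unstack(E, D) → towers=[B/G/A/H; D; F/C] holding=E  ← match
     unstack(H, A) → towers=[B/G/A; D/E; F/C] holding=H
     unstack(C, F) → towers=[B/G/A/H; D/E; F] holding=C

unstack(E, D)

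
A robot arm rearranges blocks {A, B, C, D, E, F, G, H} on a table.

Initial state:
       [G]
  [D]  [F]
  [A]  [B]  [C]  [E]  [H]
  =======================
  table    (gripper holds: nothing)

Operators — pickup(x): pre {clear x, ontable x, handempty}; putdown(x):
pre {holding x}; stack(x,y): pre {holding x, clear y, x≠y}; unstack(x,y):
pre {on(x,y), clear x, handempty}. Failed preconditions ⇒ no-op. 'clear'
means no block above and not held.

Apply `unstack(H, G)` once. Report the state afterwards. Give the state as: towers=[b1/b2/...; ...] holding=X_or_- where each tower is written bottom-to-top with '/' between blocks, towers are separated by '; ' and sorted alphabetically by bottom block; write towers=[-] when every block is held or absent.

before: towers=[A/D; B/F/G; C; E; H] holding=-
pre[unstack(H, G)]: on(H,G) fail, clear(H) ok, handempty ok
on(H,G) unmet → unstack(H, G) is a no-op
after:  towers=[A/D; B/F/G; C; E; H] holding=-

towers=[A/D; B/F/G; C; E; H] holding=-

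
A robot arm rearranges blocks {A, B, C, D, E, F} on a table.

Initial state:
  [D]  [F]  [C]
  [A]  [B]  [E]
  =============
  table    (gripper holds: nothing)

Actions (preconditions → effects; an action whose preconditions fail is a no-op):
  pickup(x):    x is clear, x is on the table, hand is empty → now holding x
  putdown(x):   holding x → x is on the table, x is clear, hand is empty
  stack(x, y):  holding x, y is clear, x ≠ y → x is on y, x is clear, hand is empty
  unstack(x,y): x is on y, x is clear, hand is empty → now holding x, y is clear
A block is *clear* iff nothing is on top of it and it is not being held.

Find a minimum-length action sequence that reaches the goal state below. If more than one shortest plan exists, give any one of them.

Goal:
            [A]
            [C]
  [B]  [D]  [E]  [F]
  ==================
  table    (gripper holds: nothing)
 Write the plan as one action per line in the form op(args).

step 1 (unstack(F, B)): towers=[A/D; B; E/C] holding=F
step 2 (putdown(F)): towers=[A/D; B; E/C; F] holding=-
step 3 (unstack(D, A)): towers=[A; B; E/C; F] holding=D
step 4 (putdown(D)): towers=[A; B; D; E/C; F] holding=-
step 5 (pickup(A)): towers=[B; D; E/C; F] holding=A
step 6 (stack(A, C)): towers=[B; D; E/C/A; F] holding=-
goal check: towers=[B; D; E/C/A; F] holding=- — reached (length 6, optimal by BFS)

unstack(F, B)
putdown(F)
unstack(D, A)
putdown(D)
pickup(A)
stack(A, C)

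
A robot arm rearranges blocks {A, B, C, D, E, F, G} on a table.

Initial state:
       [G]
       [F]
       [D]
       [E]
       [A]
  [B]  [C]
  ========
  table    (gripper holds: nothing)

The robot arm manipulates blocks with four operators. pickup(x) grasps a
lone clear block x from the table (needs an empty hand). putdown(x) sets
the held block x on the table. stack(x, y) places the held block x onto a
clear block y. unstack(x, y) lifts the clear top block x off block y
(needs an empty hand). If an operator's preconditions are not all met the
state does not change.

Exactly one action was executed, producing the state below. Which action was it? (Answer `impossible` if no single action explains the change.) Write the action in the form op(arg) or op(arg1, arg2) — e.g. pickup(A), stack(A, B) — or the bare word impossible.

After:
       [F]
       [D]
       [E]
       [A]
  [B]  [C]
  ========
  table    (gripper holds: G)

target: towers=[B; C/A/E/D/F] holding=G
         pickup(B) → towers=[C/A/E/D/F/G] holding=B
     unstack(G, F) → towers=[B; C/A/E/D/F] holding=G  ← match

unstack(G, F)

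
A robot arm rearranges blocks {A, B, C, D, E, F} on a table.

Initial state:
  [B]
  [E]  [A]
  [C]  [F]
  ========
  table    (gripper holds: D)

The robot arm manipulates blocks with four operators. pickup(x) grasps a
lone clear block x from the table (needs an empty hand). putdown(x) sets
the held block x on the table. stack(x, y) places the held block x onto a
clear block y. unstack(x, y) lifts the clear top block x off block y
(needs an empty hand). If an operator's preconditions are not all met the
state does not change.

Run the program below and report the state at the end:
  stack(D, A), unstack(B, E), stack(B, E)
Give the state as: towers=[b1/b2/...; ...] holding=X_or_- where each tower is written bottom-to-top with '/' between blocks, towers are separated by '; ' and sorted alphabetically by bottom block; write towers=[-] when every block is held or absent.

step 1 (stack(D, A)): towers=[C/E/B; F/A/D] holding=-
step 2 (unstack(B, E)): towers=[C/E; F/A/D] holding=B
step 3 (stack(B, E)): towers=[C/E/B; F/A/D] holding=-

towers=[C/E/B; F/A/D] holding=-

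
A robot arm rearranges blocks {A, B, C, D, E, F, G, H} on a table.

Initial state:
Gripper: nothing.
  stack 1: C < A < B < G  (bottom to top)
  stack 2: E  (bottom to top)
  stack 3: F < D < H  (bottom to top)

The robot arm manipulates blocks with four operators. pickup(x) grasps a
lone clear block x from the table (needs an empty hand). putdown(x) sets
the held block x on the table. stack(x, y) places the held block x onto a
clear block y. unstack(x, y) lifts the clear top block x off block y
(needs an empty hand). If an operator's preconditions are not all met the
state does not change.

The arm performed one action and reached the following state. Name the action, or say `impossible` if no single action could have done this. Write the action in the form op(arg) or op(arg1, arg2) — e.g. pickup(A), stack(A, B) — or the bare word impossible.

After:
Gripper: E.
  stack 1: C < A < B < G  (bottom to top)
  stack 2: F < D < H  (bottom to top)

pickup(E)

target: towers=[C/A/B/G; F/D/H] holding=E
     unstack(G, B) → towers=[C/A/B; E; F/D/H] holding=G
         pickup(E) → towers=[C/A/B/G; F/D/H] holding=E  ← match
     unstack(H, D) → towers=[C/A/B/G; E; F/D] holding=H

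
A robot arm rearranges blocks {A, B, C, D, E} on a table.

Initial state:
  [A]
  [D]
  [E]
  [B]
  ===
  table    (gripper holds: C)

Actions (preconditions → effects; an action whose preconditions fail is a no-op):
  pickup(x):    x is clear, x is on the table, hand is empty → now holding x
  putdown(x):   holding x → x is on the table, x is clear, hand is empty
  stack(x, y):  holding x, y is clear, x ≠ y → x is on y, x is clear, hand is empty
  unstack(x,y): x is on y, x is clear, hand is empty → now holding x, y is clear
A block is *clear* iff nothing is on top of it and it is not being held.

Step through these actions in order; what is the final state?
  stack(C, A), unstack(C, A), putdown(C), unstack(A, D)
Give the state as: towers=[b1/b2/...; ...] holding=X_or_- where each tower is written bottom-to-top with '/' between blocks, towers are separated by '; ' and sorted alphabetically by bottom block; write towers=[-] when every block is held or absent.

towers=[B/E/D; C] holding=A

step 1 (stack(C, A)): towers=[B/E/D/A/C] holding=-
step 2 (unstack(C, A)): towers=[B/E/D/A] holding=C
step 3 (putdown(C)): towers=[B/E/D/A; C] holding=-
step 4 (unstack(A, D)): towers=[B/E/D; C] holding=A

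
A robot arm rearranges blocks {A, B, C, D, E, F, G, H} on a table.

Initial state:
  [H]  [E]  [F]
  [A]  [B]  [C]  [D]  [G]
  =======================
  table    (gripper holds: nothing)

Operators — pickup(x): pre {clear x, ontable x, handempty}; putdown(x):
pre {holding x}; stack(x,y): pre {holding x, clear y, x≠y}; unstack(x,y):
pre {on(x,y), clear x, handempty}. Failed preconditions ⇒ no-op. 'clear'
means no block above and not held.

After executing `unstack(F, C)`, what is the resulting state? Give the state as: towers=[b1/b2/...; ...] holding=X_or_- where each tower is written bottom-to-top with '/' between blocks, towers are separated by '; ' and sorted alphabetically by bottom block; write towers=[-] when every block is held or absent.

towers=[A/H; B/E; C; D; G] holding=F

before: towers=[A/H; B/E; C/F; D; G] holding=-
pre[unstack(F, C)]: on(F,C) yes, clear(F) yes, handempty yes
all met → apply unstack(F, C)
after:  towers=[A/H; B/E; C; D; G] holding=F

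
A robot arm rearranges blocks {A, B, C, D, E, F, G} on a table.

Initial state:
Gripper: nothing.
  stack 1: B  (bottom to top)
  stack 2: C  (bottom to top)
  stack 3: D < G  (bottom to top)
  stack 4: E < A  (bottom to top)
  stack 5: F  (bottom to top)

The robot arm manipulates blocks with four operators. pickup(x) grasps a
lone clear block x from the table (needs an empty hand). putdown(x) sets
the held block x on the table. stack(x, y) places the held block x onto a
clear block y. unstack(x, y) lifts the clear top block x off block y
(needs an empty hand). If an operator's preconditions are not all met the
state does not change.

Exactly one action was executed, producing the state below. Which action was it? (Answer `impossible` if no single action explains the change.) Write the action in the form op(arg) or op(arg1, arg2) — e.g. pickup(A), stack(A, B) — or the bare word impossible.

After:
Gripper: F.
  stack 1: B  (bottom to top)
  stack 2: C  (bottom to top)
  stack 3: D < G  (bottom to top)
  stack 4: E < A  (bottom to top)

pickup(F)

target: towers=[B; C; D/G; E/A] holding=F
         pickup(B) → towers=[C; D/G; E/A; F] holding=B
         pickup(F) → towers=[B; C; D/G; E/A] holding=F  ← match
     unstack(G, D) → towers=[B; C; D; E/A; F] holding=G
     unstack(A, E) → towers=[B; C; D/G; E; F] holding=A
         pickup(C) → towers=[B; D/G; E/A; F] holding=C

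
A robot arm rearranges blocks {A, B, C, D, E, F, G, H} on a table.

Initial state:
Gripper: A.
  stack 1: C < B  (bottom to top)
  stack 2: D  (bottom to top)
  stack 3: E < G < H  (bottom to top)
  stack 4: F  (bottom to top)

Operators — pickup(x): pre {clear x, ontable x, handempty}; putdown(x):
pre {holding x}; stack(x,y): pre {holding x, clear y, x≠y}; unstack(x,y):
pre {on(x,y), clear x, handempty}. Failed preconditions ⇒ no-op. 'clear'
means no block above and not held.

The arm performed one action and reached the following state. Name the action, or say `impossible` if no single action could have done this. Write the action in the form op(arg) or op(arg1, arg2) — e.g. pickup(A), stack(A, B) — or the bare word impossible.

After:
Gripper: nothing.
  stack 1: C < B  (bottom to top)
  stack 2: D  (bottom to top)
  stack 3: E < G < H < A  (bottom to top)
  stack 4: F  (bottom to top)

target: towers=[C/B; D; E/G/H/A; F] holding=-
        putdown(A) → towers=[A; C/B; D; E/G/H; F] holding=-
       stack(A, H) → towers=[C/B; D; E/G/H/A; F] holding=-  ← match
       stack(A, B) → towers=[C/B/A; D; E/G/H; F] holding=-
       stack(A, F) → towers=[C/B; D; E/G/H; F/A] holding=-
       stack(A, D) → towers=[C/B; D/A; E/G/H; F] holding=-

stack(A, H)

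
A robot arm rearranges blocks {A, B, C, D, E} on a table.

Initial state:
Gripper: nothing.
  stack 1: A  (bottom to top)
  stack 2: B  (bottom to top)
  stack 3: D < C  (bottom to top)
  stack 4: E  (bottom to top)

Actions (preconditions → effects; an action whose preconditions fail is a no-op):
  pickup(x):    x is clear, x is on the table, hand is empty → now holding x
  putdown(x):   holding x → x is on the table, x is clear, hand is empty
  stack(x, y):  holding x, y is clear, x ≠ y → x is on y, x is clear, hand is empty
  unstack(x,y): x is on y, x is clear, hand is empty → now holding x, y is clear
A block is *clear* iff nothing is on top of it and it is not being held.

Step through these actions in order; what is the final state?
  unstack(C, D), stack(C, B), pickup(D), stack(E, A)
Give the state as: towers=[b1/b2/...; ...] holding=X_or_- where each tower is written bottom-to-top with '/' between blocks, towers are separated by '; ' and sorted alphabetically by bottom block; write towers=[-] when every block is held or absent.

towers=[A; B/C; E] holding=D

step 1 (unstack(C, D)): towers=[A; B; D; E] holding=C
step 2 (stack(C, B)): towers=[A; B/C; D; E] holding=-
step 3 (pickup(D)): towers=[A; B/C; E] holding=D
step 4 (stack(E, A)) [no-op]: towers=[A; B/C; E] holding=D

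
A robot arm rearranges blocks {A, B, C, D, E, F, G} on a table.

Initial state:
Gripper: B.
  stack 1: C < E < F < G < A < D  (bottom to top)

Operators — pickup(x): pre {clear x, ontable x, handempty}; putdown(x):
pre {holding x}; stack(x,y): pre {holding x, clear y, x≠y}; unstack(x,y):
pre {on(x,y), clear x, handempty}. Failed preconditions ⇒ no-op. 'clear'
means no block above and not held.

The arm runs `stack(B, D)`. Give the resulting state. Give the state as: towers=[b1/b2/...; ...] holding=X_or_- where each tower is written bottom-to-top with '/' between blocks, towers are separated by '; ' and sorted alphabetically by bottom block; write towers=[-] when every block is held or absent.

towers=[C/E/F/G/A/D/B] holding=-

before: towers=[C/E/F/G/A/D] holding=B
pre[stack(B, D)]: holding(B) ✓, clear(D) ✓, B≠D ✓
all met → apply stack(B, D)
after:  towers=[C/E/F/G/A/D/B] holding=-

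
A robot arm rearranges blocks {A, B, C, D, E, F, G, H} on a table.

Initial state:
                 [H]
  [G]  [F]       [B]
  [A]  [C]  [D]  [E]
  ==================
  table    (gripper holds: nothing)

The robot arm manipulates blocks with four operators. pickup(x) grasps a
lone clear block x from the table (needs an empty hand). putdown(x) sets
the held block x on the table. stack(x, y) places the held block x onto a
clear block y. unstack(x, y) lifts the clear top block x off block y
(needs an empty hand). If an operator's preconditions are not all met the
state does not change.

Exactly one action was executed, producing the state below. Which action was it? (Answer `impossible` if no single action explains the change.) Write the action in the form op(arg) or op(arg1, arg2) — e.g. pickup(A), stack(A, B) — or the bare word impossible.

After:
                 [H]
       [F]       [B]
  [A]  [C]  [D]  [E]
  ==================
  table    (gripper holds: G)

target: towers=[A; C/F; D; E/B/H] holding=G
     unstack(G, A) → towers=[A; C/F; D; E/B/H] holding=G  ← match
     unstack(H, B) → towers=[A/G; C/F; D; E/B] holding=H
     unstack(F, C) → towers=[A/G; C; D; E/B/H] holding=F
         pickup(D) → towers=[A/G; C/F; E/B/H] holding=D

unstack(G, A)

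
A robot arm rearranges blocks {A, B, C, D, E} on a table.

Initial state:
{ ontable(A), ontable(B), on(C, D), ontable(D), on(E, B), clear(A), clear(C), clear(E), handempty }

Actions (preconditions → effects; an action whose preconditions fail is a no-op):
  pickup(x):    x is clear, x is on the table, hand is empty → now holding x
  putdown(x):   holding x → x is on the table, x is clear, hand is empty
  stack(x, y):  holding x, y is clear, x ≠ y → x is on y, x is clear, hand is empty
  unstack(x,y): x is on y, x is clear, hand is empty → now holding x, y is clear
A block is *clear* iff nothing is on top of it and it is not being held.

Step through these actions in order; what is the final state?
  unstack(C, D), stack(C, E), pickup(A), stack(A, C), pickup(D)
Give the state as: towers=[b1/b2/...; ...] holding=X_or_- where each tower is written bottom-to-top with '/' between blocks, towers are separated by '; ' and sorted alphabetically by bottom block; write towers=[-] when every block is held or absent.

step 1 (unstack(C, D)): towers=[A; B/E; D] holding=C
step 2 (stack(C, E)): towers=[A; B/E/C; D] holding=-
step 3 (pickup(A)): towers=[B/E/C; D] holding=A
step 4 (stack(A, C)): towers=[B/E/C/A; D] holding=-
step 5 (pickup(D)): towers=[B/E/C/A] holding=D

towers=[B/E/C/A] holding=D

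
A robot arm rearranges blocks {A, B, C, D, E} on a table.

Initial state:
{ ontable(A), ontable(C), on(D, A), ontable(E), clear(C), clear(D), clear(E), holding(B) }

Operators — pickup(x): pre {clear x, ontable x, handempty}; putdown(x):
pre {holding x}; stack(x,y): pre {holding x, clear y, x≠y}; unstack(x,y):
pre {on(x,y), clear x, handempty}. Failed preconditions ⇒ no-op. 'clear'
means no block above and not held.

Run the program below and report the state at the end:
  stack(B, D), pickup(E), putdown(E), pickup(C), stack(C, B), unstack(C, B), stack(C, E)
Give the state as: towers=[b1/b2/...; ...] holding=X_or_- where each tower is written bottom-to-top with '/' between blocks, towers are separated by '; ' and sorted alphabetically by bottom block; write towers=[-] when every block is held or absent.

step 1 (stack(B, D)): towers=[A/D/B; C; E] holding=-
step 2 (pickup(E)): towers=[A/D/B; C] holding=E
step 3 (putdown(E)): towers=[A/D/B; C; E] holding=-
step 4 (pickup(C)): towers=[A/D/B; E] holding=C
step 5 (stack(C, B)): towers=[A/D/B/C; E] holding=-
step 6 (unstack(C, B)): towers=[A/D/B; E] holding=C
step 7 (stack(C, E)): towers=[A/D/B; E/C] holding=-

towers=[A/D/B; E/C] holding=-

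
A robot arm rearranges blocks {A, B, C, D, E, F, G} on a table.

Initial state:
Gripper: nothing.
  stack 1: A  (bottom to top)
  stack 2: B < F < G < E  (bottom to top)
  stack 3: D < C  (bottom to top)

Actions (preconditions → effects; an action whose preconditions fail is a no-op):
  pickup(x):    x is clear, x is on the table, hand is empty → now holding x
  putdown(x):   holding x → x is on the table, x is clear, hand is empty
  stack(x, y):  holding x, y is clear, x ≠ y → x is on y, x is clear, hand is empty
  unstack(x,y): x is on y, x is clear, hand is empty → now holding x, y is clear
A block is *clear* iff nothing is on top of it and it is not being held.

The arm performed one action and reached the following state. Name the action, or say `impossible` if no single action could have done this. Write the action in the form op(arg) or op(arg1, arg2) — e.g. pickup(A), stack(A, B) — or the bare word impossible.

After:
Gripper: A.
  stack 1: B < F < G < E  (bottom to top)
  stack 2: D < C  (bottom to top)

pickup(A)

target: towers=[B/F/G/E; D/C] holding=A
         pickup(A) → towers=[B/F/G/E; D/C] holding=A  ← match
     unstack(E, G) → towers=[A; B/F/G; D/C] holding=E
     unstack(C, D) → towers=[A; B/F/G/E; D] holding=C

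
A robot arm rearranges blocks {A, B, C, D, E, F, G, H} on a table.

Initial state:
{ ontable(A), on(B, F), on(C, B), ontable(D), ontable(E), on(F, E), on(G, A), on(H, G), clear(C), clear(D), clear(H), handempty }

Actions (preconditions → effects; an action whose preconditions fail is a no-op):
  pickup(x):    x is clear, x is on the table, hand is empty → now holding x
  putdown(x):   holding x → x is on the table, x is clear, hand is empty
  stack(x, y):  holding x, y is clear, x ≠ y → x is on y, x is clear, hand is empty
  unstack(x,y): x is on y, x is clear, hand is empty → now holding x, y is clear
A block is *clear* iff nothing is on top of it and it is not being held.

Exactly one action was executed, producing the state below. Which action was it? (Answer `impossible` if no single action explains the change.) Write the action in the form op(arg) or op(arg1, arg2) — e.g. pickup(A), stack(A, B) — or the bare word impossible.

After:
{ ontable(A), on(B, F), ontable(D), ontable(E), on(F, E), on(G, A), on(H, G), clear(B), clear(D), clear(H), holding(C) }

target: towers=[A/G/H; D; E/F/B] holding=C
     unstack(H, G) → towers=[A/G; D; E/F/B/C] holding=H
         pickup(D) → towers=[A/G/H; E/F/B/C] holding=D
     unstack(C, B) → towers=[A/G/H; D; E/F/B] holding=C  ← match

unstack(C, B)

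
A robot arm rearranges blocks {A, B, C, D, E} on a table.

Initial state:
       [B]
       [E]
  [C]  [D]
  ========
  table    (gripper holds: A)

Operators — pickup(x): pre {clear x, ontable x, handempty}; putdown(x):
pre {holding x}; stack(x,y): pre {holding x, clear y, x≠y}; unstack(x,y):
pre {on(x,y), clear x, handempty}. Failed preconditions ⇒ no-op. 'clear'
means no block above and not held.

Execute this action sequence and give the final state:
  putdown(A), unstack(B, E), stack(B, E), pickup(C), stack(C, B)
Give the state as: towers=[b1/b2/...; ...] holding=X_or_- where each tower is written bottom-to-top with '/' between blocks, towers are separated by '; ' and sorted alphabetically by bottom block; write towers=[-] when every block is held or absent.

towers=[A; D/E/B/C] holding=-

step 1 (putdown(A)): towers=[A; C; D/E/B] holding=-
step 2 (unstack(B, E)): towers=[A; C; D/E] holding=B
step 3 (stack(B, E)): towers=[A; C; D/E/B] holding=-
step 4 (pickup(C)): towers=[A; D/E/B] holding=C
step 5 (stack(C, B)): towers=[A; D/E/B/C] holding=-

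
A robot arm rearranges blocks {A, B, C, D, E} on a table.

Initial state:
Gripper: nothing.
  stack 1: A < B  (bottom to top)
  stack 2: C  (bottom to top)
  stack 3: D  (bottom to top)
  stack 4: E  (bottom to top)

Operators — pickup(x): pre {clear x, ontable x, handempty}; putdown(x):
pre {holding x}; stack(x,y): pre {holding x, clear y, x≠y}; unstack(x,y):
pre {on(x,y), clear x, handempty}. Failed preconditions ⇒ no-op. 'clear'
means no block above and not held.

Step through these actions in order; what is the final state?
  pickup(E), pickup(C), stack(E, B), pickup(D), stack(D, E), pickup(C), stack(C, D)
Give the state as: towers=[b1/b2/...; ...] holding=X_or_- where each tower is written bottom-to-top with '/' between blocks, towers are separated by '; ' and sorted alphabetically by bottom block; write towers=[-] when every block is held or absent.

step 1 (pickup(E)): towers=[A/B; C; D] holding=E
step 2 (pickup(C)) [no-op]: towers=[A/B; C; D] holding=E
step 3 (stack(E, B)): towers=[A/B/E; C; D] holding=-
step 4 (pickup(D)): towers=[A/B/E; C] holding=D
step 5 (stack(D, E)): towers=[A/B/E/D; C] holding=-
step 6 (pickup(C)): towers=[A/B/E/D] holding=C
step 7 (stack(C, D)): towers=[A/B/E/D/C] holding=-

towers=[A/B/E/D/C] holding=-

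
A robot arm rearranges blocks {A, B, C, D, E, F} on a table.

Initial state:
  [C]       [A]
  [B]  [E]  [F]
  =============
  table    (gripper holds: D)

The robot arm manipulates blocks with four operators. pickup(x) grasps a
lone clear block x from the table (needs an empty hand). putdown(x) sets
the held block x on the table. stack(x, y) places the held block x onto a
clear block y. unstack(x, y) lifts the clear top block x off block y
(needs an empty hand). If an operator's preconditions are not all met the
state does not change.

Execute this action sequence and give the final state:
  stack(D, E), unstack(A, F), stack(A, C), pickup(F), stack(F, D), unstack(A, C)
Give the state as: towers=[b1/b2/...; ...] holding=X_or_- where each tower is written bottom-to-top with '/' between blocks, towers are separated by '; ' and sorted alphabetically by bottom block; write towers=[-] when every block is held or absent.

step 1 (stack(D, E)): towers=[B/C; E/D; F/A] holding=-
step 2 (unstack(A, F)): towers=[B/C; E/D; F] holding=A
step 3 (stack(A, C)): towers=[B/C/A; E/D; F] holding=-
step 4 (pickup(F)): towers=[B/C/A; E/D] holding=F
step 5 (stack(F, D)): towers=[B/C/A; E/D/F] holding=-
step 6 (unstack(A, C)): towers=[B/C; E/D/F] holding=A

towers=[B/C; E/D/F] holding=A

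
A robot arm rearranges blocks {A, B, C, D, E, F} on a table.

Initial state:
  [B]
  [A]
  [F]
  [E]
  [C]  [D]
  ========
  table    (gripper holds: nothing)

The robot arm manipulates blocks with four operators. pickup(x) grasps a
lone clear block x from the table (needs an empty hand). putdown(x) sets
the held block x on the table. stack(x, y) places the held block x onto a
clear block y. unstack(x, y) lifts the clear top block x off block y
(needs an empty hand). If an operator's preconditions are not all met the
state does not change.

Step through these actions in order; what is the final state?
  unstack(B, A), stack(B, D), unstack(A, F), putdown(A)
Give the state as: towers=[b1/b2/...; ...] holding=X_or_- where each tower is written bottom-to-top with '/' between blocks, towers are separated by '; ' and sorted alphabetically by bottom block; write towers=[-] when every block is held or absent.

towers=[A; C/E/F; D/B] holding=-

step 1 (unstack(B, A)): towers=[C/E/F/A; D] holding=B
step 2 (stack(B, D)): towers=[C/E/F/A; D/B] holding=-
step 3 (unstack(A, F)): towers=[C/E/F; D/B] holding=A
step 4 (putdown(A)): towers=[A; C/E/F; D/B] holding=-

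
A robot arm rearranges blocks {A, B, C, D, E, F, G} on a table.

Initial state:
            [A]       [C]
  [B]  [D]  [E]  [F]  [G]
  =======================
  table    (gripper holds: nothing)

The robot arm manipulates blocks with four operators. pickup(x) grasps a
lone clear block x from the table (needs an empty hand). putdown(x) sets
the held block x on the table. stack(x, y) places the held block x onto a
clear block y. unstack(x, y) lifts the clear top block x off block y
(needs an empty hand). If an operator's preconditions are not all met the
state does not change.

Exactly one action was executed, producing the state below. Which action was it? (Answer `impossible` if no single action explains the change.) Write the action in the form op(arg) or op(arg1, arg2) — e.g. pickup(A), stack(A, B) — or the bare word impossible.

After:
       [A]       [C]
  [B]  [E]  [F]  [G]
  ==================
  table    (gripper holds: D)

pickup(D)

target: towers=[B; E/A; F; G/C] holding=D
         pickup(B) → towers=[D; E/A; F; G/C] holding=B
         pickup(F) → towers=[B; D; E/A; G/C] holding=F
         pickup(D) → towers=[B; E/A; F; G/C] holding=D  ← match
     unstack(A, E) → towers=[B; D; E; F; G/C] holding=A
     unstack(C, G) → towers=[B; D; E/A; F; G] holding=C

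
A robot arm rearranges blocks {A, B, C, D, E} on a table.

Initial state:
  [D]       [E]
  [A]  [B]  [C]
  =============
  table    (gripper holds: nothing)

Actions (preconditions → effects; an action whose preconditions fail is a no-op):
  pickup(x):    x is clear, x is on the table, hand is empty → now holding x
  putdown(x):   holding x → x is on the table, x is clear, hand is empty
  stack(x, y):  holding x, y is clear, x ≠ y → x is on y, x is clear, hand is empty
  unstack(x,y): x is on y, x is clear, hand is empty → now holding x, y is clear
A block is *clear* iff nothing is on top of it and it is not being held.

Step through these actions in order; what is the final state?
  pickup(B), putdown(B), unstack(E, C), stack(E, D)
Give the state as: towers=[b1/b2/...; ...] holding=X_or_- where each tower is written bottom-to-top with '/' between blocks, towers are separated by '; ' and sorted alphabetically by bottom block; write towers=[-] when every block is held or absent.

step 1 (pickup(B)): towers=[A/D; C/E] holding=B
step 2 (putdown(B)): towers=[A/D; B; C/E] holding=-
step 3 (unstack(E, C)): towers=[A/D; B; C] holding=E
step 4 (stack(E, D)): towers=[A/D/E; B; C] holding=-

towers=[A/D/E; B; C] holding=-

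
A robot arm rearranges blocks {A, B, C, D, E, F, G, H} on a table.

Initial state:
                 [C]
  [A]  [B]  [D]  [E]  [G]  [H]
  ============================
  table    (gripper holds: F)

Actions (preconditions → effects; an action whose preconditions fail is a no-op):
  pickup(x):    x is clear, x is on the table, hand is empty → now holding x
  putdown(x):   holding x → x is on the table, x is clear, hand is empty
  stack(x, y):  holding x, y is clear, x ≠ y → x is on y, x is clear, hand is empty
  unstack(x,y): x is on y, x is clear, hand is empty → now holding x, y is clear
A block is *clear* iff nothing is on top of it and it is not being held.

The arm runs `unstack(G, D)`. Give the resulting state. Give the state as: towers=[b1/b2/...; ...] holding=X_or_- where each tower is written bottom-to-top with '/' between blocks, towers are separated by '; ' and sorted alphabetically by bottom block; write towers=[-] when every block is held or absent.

before: towers=[A; B; D; E/C; G; H] holding=F
pre[unstack(G, D)]: on(G,D) ✗, clear(G) ✓, handempty ✗
on(G,D), handempty unmet → unstack(G, D) is a no-op
after:  towers=[A; B; D; E/C; G; H] holding=F

towers=[A; B; D; E/C; G; H] holding=F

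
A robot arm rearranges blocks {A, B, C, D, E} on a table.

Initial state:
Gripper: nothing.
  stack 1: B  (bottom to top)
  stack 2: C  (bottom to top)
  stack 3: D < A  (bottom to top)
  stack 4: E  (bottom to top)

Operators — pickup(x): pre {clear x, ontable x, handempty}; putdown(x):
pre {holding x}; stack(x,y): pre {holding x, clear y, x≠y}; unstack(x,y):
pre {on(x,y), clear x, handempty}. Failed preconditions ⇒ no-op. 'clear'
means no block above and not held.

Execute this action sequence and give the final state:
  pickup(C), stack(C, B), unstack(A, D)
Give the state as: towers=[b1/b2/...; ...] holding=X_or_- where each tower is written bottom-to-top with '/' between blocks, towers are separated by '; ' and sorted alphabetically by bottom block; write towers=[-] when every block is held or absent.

step 1 (pickup(C)): towers=[B; D/A; E] holding=C
step 2 (stack(C, B)): towers=[B/C; D/A; E] holding=-
step 3 (unstack(A, D)): towers=[B/C; D; E] holding=A

towers=[B/C; D; E] holding=A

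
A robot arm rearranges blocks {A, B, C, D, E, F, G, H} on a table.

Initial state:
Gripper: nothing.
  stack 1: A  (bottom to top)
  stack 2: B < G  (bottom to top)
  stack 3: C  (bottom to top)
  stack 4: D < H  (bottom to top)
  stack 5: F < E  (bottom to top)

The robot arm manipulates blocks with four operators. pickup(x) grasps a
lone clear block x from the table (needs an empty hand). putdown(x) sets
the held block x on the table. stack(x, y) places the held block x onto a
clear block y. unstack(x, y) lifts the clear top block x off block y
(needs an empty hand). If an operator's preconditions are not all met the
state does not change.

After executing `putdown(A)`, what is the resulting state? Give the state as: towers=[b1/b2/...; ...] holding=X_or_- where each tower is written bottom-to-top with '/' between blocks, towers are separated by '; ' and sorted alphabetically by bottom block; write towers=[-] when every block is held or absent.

before: towers=[A; B/G; C; D/H; F/E] holding=-
pre[putdown(A)]: holding(A) fail
holding(A) unmet → putdown(A) is a no-op
after:  towers=[A; B/G; C; D/H; F/E] holding=-

towers=[A; B/G; C; D/H; F/E] holding=-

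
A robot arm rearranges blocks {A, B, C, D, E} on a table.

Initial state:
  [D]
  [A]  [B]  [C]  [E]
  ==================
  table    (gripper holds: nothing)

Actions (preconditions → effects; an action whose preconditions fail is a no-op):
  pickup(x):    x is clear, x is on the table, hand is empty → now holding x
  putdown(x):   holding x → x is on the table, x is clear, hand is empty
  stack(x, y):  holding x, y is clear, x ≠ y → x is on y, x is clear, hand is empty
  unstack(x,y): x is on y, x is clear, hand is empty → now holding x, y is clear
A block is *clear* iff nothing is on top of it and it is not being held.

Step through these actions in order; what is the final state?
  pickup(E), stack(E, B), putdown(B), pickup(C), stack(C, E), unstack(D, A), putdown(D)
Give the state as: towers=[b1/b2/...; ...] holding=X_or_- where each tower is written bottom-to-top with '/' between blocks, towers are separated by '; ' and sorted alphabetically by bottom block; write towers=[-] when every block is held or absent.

towers=[A; B/E/C; D] holding=-

step 1 (pickup(E)): towers=[A/D; B; C] holding=E
step 2 (stack(E, B)): towers=[A/D; B/E; C] holding=-
step 3 (putdown(B)) [no-op]: towers=[A/D; B/E; C] holding=-
step 4 (pickup(C)): towers=[A/D; B/E] holding=C
step 5 (stack(C, E)): towers=[A/D; B/E/C] holding=-
step 6 (unstack(D, A)): towers=[A; B/E/C] holding=D
step 7 (putdown(D)): towers=[A; B/E/C; D] holding=-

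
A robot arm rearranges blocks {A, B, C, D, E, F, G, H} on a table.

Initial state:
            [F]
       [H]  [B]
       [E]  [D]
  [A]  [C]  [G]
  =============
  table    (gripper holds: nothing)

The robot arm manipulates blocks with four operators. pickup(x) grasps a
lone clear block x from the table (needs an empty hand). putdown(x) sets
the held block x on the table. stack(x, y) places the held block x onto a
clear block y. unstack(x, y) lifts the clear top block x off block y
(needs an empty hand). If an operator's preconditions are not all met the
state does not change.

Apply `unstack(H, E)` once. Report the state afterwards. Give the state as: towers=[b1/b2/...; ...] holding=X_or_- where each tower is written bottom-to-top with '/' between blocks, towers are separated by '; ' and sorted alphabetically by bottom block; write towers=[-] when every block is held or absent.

before: towers=[A; C/E/H; G/D/B/F] holding=-
pre[unstack(H, E)]: on(H,E) ✓, clear(H) ✓, handempty ✓
all met → apply unstack(H, E)
after:  towers=[A; C/E; G/D/B/F] holding=H

towers=[A; C/E; G/D/B/F] holding=H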